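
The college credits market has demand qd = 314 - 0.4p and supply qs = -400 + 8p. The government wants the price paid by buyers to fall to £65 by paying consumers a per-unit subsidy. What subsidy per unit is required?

At a buyer price of 65, quantity demanded is 314 − 0.4·65 = 288.
Sellers supply 288 only when they receive ps with -400 + 8·ps = 288, i.e. ps = 86.
s = ps − pb = 86 − 65 = 21.

Required subsidy s = £21 per unit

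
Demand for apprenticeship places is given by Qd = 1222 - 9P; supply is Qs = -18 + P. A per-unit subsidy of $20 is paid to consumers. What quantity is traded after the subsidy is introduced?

Pre-subsidy: 1222 - 9P = -18 + P gives P* = 124, Q* = 106.
With the rebate, buyers effectively pay Pb = Ps − 20, where Ps is the price sellers receive.
Demand in terms of Ps becomes Qd = 1222 − 9(Ps − 20) = 1402 - 9Ps. Setting this equal to supply: 1402 - 9Ps = -18 + Ps, so Ps = 142.
Buyers pay Pb = 142 − 20 = 122; Q' = -18 + 1·142 = 124.

Q' = 124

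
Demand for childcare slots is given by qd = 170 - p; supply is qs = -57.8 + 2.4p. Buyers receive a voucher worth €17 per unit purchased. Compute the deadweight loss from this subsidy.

Pre-subsidy: 170 - p = -57.8 + 2.4p gives p* = 67, q* = 103.
With the rebate, buyers effectively pay pb = ps − 17, where ps is the price sellers receive.
Demand in terms of ps becomes qd = 170 − 1(ps − 17) = 187 - ps. Setting this equal to supply: 187 - ps = -57.8 + 2.4ps, so ps = 72.
Buyers pay pb = 72 − 17 = 55; q' = -57.8 + 2.4·72 = 115.
The subsidy expands output by 115 − 103 = 12 past the efficient level; on those units the gap between marginal cost and willingness to pay runs from 0 up to 17.
DWL = ½ × 17 × 12 = 102.

Deadweight loss = €102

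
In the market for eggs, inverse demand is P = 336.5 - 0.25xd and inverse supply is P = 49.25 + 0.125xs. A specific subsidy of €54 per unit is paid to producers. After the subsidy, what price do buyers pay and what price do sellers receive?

Buyers pay €109; sellers receive €163

Pre-subsidy: 336.5 - 0.25x = 49.25 + 0.125x gives x* = 766 and P* = 145.
With the subsidy, sellers receive Ps = Pb + 54 for each unit, where Pb is the price buyers pay.
On the curves, Pb = 336.5 - 0.25x and Ps = 49.25 + 0.125x; the wedge Ps − Pb = 54 gives 49.25 + 0.125x − (336.5 - 0.25x) = 54, so x' = 910.
Then Pb = 336.5 − 0.25·910 = 109 and Ps = 49.25 + 0.125·910 = 163.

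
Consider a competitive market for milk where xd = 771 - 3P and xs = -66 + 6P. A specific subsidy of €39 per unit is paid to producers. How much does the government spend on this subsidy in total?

Pre-subsidy: 771 - 3P = -66 + 6P gives P* = 93, x* = 492.
With the subsidy, sellers receive Ps = Pb + 39 for each unit, where Pb is the price buyers pay.
Supply in terms of Pb becomes xs = -66 + 6(Pb + 39) = 168 + 6Pb. Setting this equal to demand: 771 - 3Pb = 168 + 6Pb, so Pb = 67.
Sellers receive Ps = 67 + 39 = 106; x' = 771 − 3·67 = 570.
Government outlay = subsidy × quantity = 39 × 570 = 22230.

Government cost = €22230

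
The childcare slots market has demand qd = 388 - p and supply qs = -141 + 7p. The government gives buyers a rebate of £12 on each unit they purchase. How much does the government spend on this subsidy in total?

Government cost = £3988.5

Pre-subsidy: 388 - p = -141 + 7p gives p* = 66.125, q* = 321.875.
With the rebate, buyers effectively pay pb = ps − 12, where ps is the price sellers receive.
Demand in terms of ps becomes qd = 388 − 1(ps − 12) = 400 - ps. Setting this equal to supply: 400 - ps = -141 + 7ps, so ps = 67.625.
Buyers pay pb = 67.625 − 12 = 55.625; q' = -141 + 7·67.625 = 332.375.
Government outlay = subsidy × quantity = 12 × 332.375 = 3988.5.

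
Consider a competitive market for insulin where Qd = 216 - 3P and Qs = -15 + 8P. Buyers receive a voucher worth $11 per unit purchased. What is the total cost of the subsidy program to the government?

Government cost = $1947

Pre-subsidy: 216 - 3P = -15 + 8P gives P* = 21, Q* = 153.
With the rebate, buyers effectively pay Pb = Ps − 11, where Ps is the price sellers receive.
Demand in terms of Ps becomes Qd = 216 − 3(Ps − 11) = 249 - 3Ps. Setting this equal to supply: 249 - 3Ps = -15 + 8Ps, so Ps = 24.
Buyers pay Pb = 24 − 11 = 13; Q' = -15 + 8·24 = 177.
Government outlay = subsidy × quantity = 11 × 177 = 1947.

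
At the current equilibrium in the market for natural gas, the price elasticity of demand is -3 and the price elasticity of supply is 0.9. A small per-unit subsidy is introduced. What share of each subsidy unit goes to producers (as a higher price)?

Producer share = 10/13

For a small subsidy around the equilibrium, the benefit split depends on the relative slopes, which at a point are proportional to the elasticities.
Buyer share = εs/(εs + |εd|) = 0.9/(0.9 + 3) = 3/13; seller share = |εd|/(εs + |εd|) = 10/13.
So producers capture 10/13 of the subsidy.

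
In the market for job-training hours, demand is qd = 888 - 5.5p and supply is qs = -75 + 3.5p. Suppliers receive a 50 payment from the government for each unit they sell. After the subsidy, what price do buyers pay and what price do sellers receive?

Pre-subsidy: 888 - 5.5p = -75 + 3.5p gives p* = 107, q* = 299.5.
With the subsidy, sellers receive ps = pb + 50 for each unit, where pb is the price buyers pay.
Supply in terms of pb becomes qs = -75 + 3.5(pb + 50) = 100 + 3.5pb. Setting this equal to demand: 888 - 5.5pb = 100 + 3.5pb, so pb = 788/9.
Sellers receive ps = 788/9 + 50 = 1238/9; q' = 888 − 5.5·(788/9) = 3658/9.

Buyers pay 788/9; sellers receive 1238/9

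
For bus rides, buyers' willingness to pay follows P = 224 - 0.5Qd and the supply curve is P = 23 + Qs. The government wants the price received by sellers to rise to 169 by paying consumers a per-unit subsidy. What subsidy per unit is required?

Required subsidy s = 18 per unit

At a seller price of 169, quantity supplied is -23 + 1·169 = 146.
Buyers absorb 146 only when they pay Pb = 224 − 0.5·146 = 151.
s = Ps − Pb = 169 − 151 = 18.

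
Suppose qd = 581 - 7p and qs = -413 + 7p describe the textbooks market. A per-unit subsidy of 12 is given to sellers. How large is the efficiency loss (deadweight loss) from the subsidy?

Deadweight loss = 252

Pre-subsidy: 581 - 7p = -413 + 7p gives p* = 71, q* = 84.
With the subsidy, sellers receive ps = pb + 12 for each unit, where pb is the price buyers pay.
Supply in terms of pb becomes qs = -413 + 7(pb + 12) = -329 + 7pb. Setting this equal to demand: 581 - 7pb = -329 + 7pb, so pb = 65.
Sellers receive ps = 65 + 12 = 77; q' = 581 − 7·65 = 126.
The subsidy expands output by 126 − 84 = 42 past the efficient level; on those units the gap between marginal cost and willingness to pay runs from 0 up to 12.
DWL = ½ × 12 × 42 = 252.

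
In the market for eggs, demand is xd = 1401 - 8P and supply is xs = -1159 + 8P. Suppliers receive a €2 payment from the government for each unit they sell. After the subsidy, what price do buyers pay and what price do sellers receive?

Buyers pay €159; sellers receive €161

Pre-subsidy: 1401 - 8P = -1159 + 8P gives P* = 160, x* = 121.
With the subsidy, sellers receive Ps = Pb + 2 for each unit, where Pb is the price buyers pay.
Supply in terms of Pb becomes xs = -1159 + 8(Pb + 2) = -1143 + 8Pb. Setting this equal to demand: 1401 - 8Pb = -1143 + 8Pb, so Pb = 159.
Sellers receive Ps = 159 + 2 = 161; x' = 1401 − 8·159 = 129.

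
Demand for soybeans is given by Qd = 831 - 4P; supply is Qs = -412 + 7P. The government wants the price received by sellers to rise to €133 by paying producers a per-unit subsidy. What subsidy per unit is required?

Required subsidy s = €55 per unit

At a seller price of 133, quantity supplied is -412 + 7·133 = 519.
Buyers absorb 519 only when they pay Pb with 831 − 4·Pb = 519, i.e. Pb = 78.
s = Ps − Pb = 133 − 78 = 55.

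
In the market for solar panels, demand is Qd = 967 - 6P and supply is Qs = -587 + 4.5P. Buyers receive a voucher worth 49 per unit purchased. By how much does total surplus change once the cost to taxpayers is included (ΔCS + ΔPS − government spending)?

Net change in total surplus = -3087

Pre-subsidy: 967 - 6P = -587 + 4.5P gives P* = 148, Q* = 79.
With the rebate, buyers effectively pay Pb = Ps − 49, where Ps is the price sellers receive.
Demand in terms of Ps becomes Qd = 967 − 6(Ps − 49) = 1261 - 6Ps. Setting this equal to supply: 1261 - 6Ps = -587 + 4.5Ps, so Ps = 176.
Buyers pay Pb = 176 − 49 = 127; Q' = -587 + 4.5·176 = 205.
ΔCS = ½(79 + 205)(148 − 127) = 2982; ΔPS = ½(79 + 205)(176 − 148) = 3976.
Government spending = 49 × 205 = 10045.
Net change = 2982 + 3976 − 10045 = -3087. The loss equals the DWL triangle ½·49·126.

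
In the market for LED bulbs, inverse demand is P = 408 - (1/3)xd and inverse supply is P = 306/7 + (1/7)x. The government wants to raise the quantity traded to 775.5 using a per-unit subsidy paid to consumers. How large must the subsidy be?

At x = 775.5, from the demand curve buyers pay Pb = 408 − (1/3)·775.5 = 149.5; from the supply curve sellers need Ps = 306/7 + (1/7)·775.5 = 154.5.
The subsidy must fill the gap: s = Ps − Pb = 154.5 − 149.5 = 5.

Required subsidy s = 5 per unit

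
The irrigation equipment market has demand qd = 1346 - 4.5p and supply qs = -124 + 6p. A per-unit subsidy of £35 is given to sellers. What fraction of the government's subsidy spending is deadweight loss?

DWL / government spending = 45/806

Pre-subsidy: 1346 - 4.5p = -124 + 6p gives p* = 140, q* = 716.
With the subsidy, sellers receive ps = pb + 35 for each unit, where pb is the price buyers pay.
Supply in terms of pb becomes qs = -124 + 6(pb + 35) = 86 + 6pb. Setting this equal to demand: 1346 - 4.5pb = 86 + 6pb, so pb = 120.
Sellers receive ps = 120 + 35 = 155; q' = 1346 − 4.5·120 = 806.
ΔCS = ½(716 + 806)(140 − 120) = 15220; ΔPS = ½(716 + 806)(155 − 140) = 11415.
Government spending = 35 × 806 = 28210.
DWL = ½ × 35 × (806 − 716) = 1575; fraction = 1575 / 28210 = 45/806.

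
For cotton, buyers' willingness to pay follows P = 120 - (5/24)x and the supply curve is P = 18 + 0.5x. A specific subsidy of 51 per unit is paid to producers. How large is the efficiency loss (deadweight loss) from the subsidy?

Pre-subsidy: 120 - (5/24)x = 18 + 0.5x gives x* = 144 and P* = 90.
With the subsidy, sellers receive Ps = Pb + 51 for each unit, where Pb is the price buyers pay.
On the curves, Pb = 120 - (5/24)x and Ps = 18 + 0.5x; the wedge Ps − Pb = 51 gives 18 + 0.5x − (120 - (5/24)x) = 51, so x' = 216.
Then Pb = 120 − (5/24)·216 = 75 and Ps = 18 + 0.5·216 = 126.
The subsidy expands output by 216 − 144 = 72 past the efficient level; on those units the gap between marginal cost and willingness to pay runs from 0 up to 51.
DWL = ½ × 51 × 72 = 1836.

Deadweight loss = 1836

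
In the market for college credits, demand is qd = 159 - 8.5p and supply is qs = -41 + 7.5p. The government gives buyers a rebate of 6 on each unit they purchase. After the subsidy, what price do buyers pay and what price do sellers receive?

Buyers pay 9.6875; sellers receive 15.6875

Pre-subsidy: 159 - 8.5p = -41 + 7.5p gives p* = 12.5, q* = 52.75.
With the rebate, buyers effectively pay pb = ps − 6, where ps is the price sellers receive.
Demand in terms of ps becomes qd = 159 − 8.5(ps − 6) = 210 - 8.5ps. Setting this equal to supply: 210 - 8.5ps = -41 + 7.5ps, so ps = 15.6875.
Buyers pay pb = 15.6875 − 6 = 9.6875; q' = -41 + 7.5·15.6875 = 76.65625.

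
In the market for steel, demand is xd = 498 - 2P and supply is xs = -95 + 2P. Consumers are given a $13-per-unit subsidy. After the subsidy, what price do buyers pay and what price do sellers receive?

Buyers pay $141.75; sellers receive $154.75

Pre-subsidy: 498 - 2P = -95 + 2P gives P* = 148.25, x* = 201.5.
With the rebate, buyers effectively pay Pb = Ps − 13, where Ps is the price sellers receive.
Demand in terms of Ps becomes xd = 498 − 2(Ps − 13) = 524 - 2Ps. Setting this equal to supply: 524 - 2Ps = -95 + 2Ps, so Ps = 154.75.
Buyers pay Pb = 154.75 − 13 = 141.75; x' = -95 + 2·154.75 = 214.5.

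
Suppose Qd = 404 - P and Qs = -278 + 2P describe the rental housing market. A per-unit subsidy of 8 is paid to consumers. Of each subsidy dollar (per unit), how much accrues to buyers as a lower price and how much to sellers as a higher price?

Buyers gain 16/3 per unit; sellers gain 8/3 per unit

Pre-subsidy: 404 - P = -278 + 2P gives P* = 682/3, Q* = 530/3.
With the rebate, buyers effectively pay Pb = Ps − 8, where Ps is the price sellers receive.
Demand in terms of Ps becomes Qd = 404 − 1(Ps − 8) = 412 - Ps. Setting this equal to supply: 412 - Ps = -278 + 2Ps, so Ps = 230.
Buyers pay Pb = 230 − 8 = 222; Q' = -278 + 2·230 = 182.
Buyers' price falls by P* − Pb = 682/3 − 222 = 16/3; sellers' price rises by Ps − P* = 230 − 682/3 = 8/3.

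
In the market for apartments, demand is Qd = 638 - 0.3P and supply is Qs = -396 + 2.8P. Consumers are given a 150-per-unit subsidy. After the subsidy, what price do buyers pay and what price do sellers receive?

Buyers pay 6140/31; sellers receive 10790/31

Pre-subsidy: 638 - 0.3P = -396 + 2.8P gives P* = 10340/31, Q* = 16676/31.
With the rebate, buyers effectively pay Pb = Ps − 150, where Ps is the price sellers receive.
Demand in terms of Ps becomes Qd = 638 − 0.3(Ps − 150) = 683 - 0.3Ps. Setting this equal to supply: 683 - 0.3Ps = -396 + 2.8Ps, so Ps = 10790/31.
Buyers pay Pb = 10790/31 − 150 = 6140/31; Q' = -396 + 2.8·(10790/31) = 17936/31.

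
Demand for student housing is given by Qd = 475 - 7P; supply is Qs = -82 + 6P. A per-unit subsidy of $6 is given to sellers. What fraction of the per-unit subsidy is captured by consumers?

Pre-subsidy: 475 - 7P = -82 + 6P gives P* = 557/13, Q* = 2276/13.
With the subsidy, sellers receive Ps = Pb + 6 for each unit, where Pb is the price buyers pay.
Supply in terms of Pb becomes Qs = -82 + 6(Pb + 6) = -46 + 6Pb. Setting this equal to demand: 475 - 7Pb = -46 + 6Pb, so Pb = 521/13.
Sellers receive Ps = 521/13 + 6 = 599/13; Q' = 475 − 7·(521/13) = 2528/13.
Buyers' price falls by P* − Pb = 557/13 − 521/13 = 36/13; sellers' price rises by Ps − P* = 599/13 − 557/13 = 42/13.
So consumers capture (36/13)/6 = 6/13 of each unit of subsidy.

Consumer share = 6/13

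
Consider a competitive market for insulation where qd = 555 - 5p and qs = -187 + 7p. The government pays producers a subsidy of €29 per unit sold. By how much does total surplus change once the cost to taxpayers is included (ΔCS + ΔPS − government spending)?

Net change in total surplus = -29435/24

Pre-subsidy: 555 - 5p = -187 + 7p gives p* = 371/6, q* = 1475/6.
With the subsidy, sellers receive ps = pb + 29 for each unit, where pb is the price buyers pay.
Supply in terms of pb becomes qs = -187 + 7(pb + 29) = 16 + 7pb. Setting this equal to demand: 555 - 5pb = 16 + 7pb, so pb = 539/12.
Sellers receive ps = 539/12 + 29 = 887/12; q' = 555 − 5·(539/12) = 3965/12.
ΔCS = ½(1475/6 + 3965/12)(371/6 − 539/12) = 467915/96; ΔPS = ½(1475/6 + 3965/12)(887/12 − 371/6) = 334225/96.
Government spending = 29 × 3965/12 = 114985/12.
Net change = 467915/96 + 334225/96 − 114985/12 = -29435/24. The loss equals the DWL triangle ½·29·1015/12.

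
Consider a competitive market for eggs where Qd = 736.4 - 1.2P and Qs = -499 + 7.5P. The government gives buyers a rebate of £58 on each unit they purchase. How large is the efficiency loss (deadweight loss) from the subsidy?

Pre-subsidy: 736.4 - 1.2P = -499 + 7.5P gives P* = 142, Q* = 566.
With the rebate, buyers effectively pay Pb = Ps − 58, where Ps is the price sellers receive.
Demand in terms of Ps becomes Qd = 736.4 − 1.2(Ps − 58) = 806 - 1.2Ps. Setting this equal to supply: 806 - 1.2Ps = -499 + 7.5Ps, so Ps = 150.
Buyers pay Pb = 150 − 58 = 92; Q' = -499 + 7.5·150 = 626.
The subsidy expands output by 626 − 566 = 60 past the efficient level; on those units the gap between marginal cost and willingness to pay runs from 0 up to 58.
DWL = ½ × 58 × 60 = 1740.

Deadweight loss = £1740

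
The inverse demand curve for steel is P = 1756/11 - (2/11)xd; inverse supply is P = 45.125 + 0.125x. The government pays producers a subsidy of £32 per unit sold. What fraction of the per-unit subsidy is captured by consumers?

Consumer share = 16/27

Pre-subsidy: 1756/11 - (2/11)x = 45.125 + 0.125x gives x* = 3359/9 and P* = 826/9.
With the subsidy, sellers receive Ps = Pb + 32 for each unit, where Pb is the price buyers pay.
On the curves, Pb = 1756/11 - (2/11)x and Ps = 45.125 + 0.125x; the wedge Ps − Pb = 32 gives 45.125 + 0.125x − (1756/11 - (2/11)x) = 32, so x' = 12893/27.
Then Pb = 1756/11 − (2/11)·(12893/27) = 1966/27 and Ps = 45.125 + 0.125·(12893/27) = 2830/27.
Buyers' price falls by P* − Pb = 826/9 − 1966/27 = 512/27; sellers' price rises by Ps − P* = 2830/27 − 826/9 = 352/27.
So consumers capture (512/27)/32 = 16/27 of each unit of subsidy.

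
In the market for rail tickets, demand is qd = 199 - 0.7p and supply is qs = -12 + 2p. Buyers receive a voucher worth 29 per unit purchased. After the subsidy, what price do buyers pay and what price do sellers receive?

Buyers pay 170/3; sellers receive 257/3

Pre-subsidy: 199 - 0.7p = -12 + 2p gives p* = 2110/27, q* = 3896/27.
With the rebate, buyers effectively pay pb = ps − 29, where ps is the price sellers receive.
Demand in terms of ps becomes qd = 199 − 0.7(ps − 29) = 219.3 - 0.7ps. Setting this equal to supply: 219.3 - 0.7ps = -12 + 2ps, so ps = 257/3.
Buyers pay pb = 257/3 − 29 = 170/3; q' = -12 + 2·(257/3) = 478/3.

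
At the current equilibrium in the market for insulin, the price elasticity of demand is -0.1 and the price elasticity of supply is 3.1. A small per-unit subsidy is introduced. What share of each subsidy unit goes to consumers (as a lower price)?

Consumer share = 0.96875

For a small subsidy around the equilibrium, the benefit split depends on the relative slopes, which at a point are proportional to the elasticities.
Buyer share = εs/(εs + |εd|) = 3.1/(3.1 + 0.1) = 0.96875; seller share = |εd|/(εs + |εd|) = 0.03125.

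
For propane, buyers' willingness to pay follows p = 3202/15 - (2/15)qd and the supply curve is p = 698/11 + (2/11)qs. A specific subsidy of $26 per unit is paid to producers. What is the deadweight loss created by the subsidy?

Pre-subsidy: 3202/15 - (2/15)q = 698/11 + (2/11)q gives q* = 476 and p* = 150.
With the subsidy, sellers receive ps = pb + 26 for each unit, where pb is the price buyers pay.
On the curves, pb = 3202/15 - (2/15)q and ps = 698/11 + (2/11)q; the wedge ps − pb = 26 gives 698/11 + (2/11)q − (3202/15 - (2/15)q) = 26, so q' = 558.5.
Then pb = 3202/15 − (2/15)·558.5 = 139 and ps = 698/11 + (2/11)·558.5 = 165.
The subsidy expands output by 558.5 − 476 = 82.5 past the efficient level; on those units the gap between marginal cost and willingness to pay runs from 0 up to 26.
DWL = ½ × 26 × 82.5 = 1072.5.

Deadweight loss = $1072.5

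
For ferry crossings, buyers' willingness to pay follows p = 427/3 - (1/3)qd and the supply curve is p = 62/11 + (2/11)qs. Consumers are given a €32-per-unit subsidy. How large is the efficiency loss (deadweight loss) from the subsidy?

Pre-subsidy: 427/3 - (1/3)q = 62/11 + (2/11)q gives q* = 4511/17 and p* = 916/17.
With the rebate, buyers effectively pay pb = ps − 32, where ps is the price sellers receive.
On the curves, pb = 427/3 - (1/3)q and ps = 62/11 + (2/11)q; the wedge ps − pb = 32 gives 62/11 + (2/11)q − (427/3 - (1/3)q) = 32, so q' = 5567/17.
Then pb = 427/3 − (1/3)·(5567/17) = 564/17 and ps = 62/11 + (2/11)·(5567/17) = 1108/17.
The subsidy expands output by 5567/17 − 4511/17 = 1056/17 past the efficient level; on those units the gap between marginal cost and willingness to pay runs from 0 up to 32.
DWL = ½ × 32 × 1056/17 = 16896/17.

Deadweight loss = 16896/17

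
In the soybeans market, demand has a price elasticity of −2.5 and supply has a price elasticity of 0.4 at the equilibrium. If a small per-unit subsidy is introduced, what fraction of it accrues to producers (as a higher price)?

For a small subsidy around the equilibrium, the benefit split depends on the relative slopes, which at a point are proportional to the elasticities.
Buyer share = εs/(εs + |εd|) = 0.4/(0.4 + 2.5) = 4/29; seller share = |εd|/(εs + |εd|) = 25/29.
So producers capture 25/29 of the subsidy.

Producer share = 25/29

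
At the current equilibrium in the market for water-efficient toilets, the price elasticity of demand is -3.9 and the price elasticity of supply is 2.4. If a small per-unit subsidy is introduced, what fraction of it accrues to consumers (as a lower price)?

Consumer share = 8/21

For a small subsidy around the equilibrium, the benefit split depends on the relative slopes, which at a point are proportional to the elasticities.
Buyer share = εs/(εs + |εd|) = 2.4/(2.4 + 3.9) = 8/21; seller share = |εd|/(εs + |εd|) = 13/21.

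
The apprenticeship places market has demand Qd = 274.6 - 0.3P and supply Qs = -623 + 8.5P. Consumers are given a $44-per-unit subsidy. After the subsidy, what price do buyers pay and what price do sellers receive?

Pre-subsidy: 274.6 - 0.3P = -623 + 8.5P gives P* = 102, Q* = 244.
With the rebate, buyers effectively pay Pb = Ps − 44, where Ps is the price sellers receive.
Demand in terms of Ps becomes Qd = 274.6 − 0.3(Ps − 44) = 287.8 - 0.3Ps. Setting this equal to supply: 287.8 - 0.3Ps = -623 + 8.5Ps, so Ps = 103.5.
Buyers pay Pb = 103.5 − 44 = 59.5; Q' = -623 + 8.5·103.5 = 256.75.

Buyers pay $59.5; sellers receive $103.5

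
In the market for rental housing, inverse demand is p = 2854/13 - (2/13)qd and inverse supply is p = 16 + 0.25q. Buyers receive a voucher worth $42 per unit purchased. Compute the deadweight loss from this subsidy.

Deadweight loss = $2184

Pre-subsidy: 2854/13 - (2/13)q = 16 + 0.25q gives q* = 504 and p* = 142.
With the rebate, buyers effectively pay pb = ps − 42, where ps is the price sellers receive.
On the curves, pb = 2854/13 - (2/13)q and ps = 16 + 0.25q; the wedge ps − pb = 42 gives 16 + 0.25q − (2854/13 - (2/13)q) = 42, so q' = 608.
Then pb = 2854/13 − (2/13)·608 = 126 and ps = 16 + 0.25·608 = 168.
The subsidy expands output by 608 − 504 = 104 past the efficient level; on those units the gap between marginal cost and willingness to pay runs from 0 up to 42.
DWL = ½ × 42 × 104 = 2184.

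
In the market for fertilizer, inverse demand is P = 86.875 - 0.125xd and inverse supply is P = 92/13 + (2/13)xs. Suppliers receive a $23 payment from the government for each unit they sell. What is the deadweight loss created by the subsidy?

Pre-subsidy: 86.875 - 0.125x = 92/13 + (2/13)x gives x* = 8299/29 and P* = 1482/29.
With the subsidy, sellers receive Ps = Pb + 23 for each unit, where Pb is the price buyers pay.
On the curves, Pb = 86.875 - 0.125x and Ps = 92/13 + (2/13)x; the wedge Ps − Pb = 23 gives 92/13 + (2/13)x − (86.875 - 0.125x) = 23, so x' = 10691/29.
Then Pb = 86.875 − 0.125·(10691/29) = 1183/29 and Ps = 92/13 + (2/13)·(10691/29) = 1850/29.
The subsidy expands output by 10691/29 − 8299/29 = 2392/29 past the efficient level; on those units the gap between marginal cost and willingness to pay runs from 0 up to 23.
DWL = ½ × 23 × 2392/29 = 27508/29.

Deadweight loss = 27508/29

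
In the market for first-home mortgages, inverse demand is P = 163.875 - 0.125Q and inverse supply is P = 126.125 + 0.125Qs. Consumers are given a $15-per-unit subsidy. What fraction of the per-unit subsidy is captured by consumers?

Consumer share = 0.5

Pre-subsidy: 163.875 - 0.125Q = 126.125 + 0.125Q gives Q* = 151 and P* = 145.
With the rebate, buyers effectively pay Pb = Ps − 15, where Ps is the price sellers receive.
On the curves, Pb = 163.875 - 0.125Q and Ps = 126.125 + 0.125Q; the wedge Ps − Pb = 15 gives 126.125 + 0.125Q − (163.875 - 0.125Q) = 15, so Q' = 211.
Then Pb = 163.875 − 0.125·211 = 137.5 and Ps = 126.125 + 0.125·211 = 152.5.
Buyers' price falls by P* − Pb = 145 − 137.5 = 7.5; sellers' price rises by Ps − P* = 152.5 − 145 = 7.5.
So consumers capture 7.5/15 = 0.5 of each unit of subsidy.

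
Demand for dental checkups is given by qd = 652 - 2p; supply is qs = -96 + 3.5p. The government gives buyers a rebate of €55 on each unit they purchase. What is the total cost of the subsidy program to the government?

Government cost = €24750

Pre-subsidy: 652 - 2p = -96 + 3.5p gives p* = 136, q* = 380.
With the rebate, buyers effectively pay pb = ps − 55, where ps is the price sellers receive.
Demand in terms of ps becomes qd = 652 − 2(ps − 55) = 762 - 2ps. Setting this equal to supply: 762 - 2ps = -96 + 3.5ps, so ps = 156.
Buyers pay pb = 156 − 55 = 101; q' = -96 + 3.5·156 = 450.
Government outlay = subsidy × quantity = 55 × 450 = 24750.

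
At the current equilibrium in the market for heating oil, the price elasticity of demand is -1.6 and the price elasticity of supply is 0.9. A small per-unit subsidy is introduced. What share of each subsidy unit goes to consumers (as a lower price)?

Consumer share = 0.36

For a small subsidy around the equilibrium, the benefit split depends on the relative slopes, which at a point are proportional to the elasticities.
Buyer share = εs/(εs + |εd|) = 0.9/(0.9 + 1.6) = 0.36; seller share = |εd|/(εs + |εd|) = 0.64.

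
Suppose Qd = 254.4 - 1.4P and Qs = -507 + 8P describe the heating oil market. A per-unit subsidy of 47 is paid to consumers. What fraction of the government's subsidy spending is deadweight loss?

DWL / government spending = 28/197

Pre-subsidy: 254.4 - 1.4P = -507 + 8P gives P* = 81, Q* = 141.
With the rebate, buyers effectively pay Pb = Ps − 47, where Ps is the price sellers receive.
Demand in terms of Ps becomes Qd = 254.4 − 1.4(Ps − 47) = 320.2 - 1.4Ps. Setting this equal to supply: 320.2 - 1.4Ps = -507 + 8Ps, so Ps = 88.
Buyers pay Pb = 88 − 47 = 41; Q' = -507 + 8·88 = 197.
ΔCS = ½(141 + 197)(81 − 41) = 6760; ΔPS = ½(141 + 197)(88 − 81) = 1183.
Government spending = 47 × 197 = 9259.
DWL = ½ × 47 × (197 − 141) = 1316; fraction = 1316 / 9259 = 28/197.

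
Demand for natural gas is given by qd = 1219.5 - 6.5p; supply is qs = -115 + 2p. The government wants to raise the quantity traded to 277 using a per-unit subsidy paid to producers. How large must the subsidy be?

Required subsidy s = 51 per unit

At q = 277, invert demand for the buyer price: pb = (1219.5 − 277)/6.5 = 145; invert supply for the seller price: ps = (277 − (-115))/2 = 196.
The subsidy must fill the gap: s = ps − pb = 196 − 145 = 51.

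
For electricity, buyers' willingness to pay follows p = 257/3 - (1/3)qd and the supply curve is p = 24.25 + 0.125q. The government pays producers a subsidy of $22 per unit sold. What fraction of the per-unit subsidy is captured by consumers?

Consumer share = 8/11

Pre-subsidy: 257/3 - (1/3)q = 24.25 + 0.125q gives q* = 134 and p* = 41.
With the subsidy, sellers receive ps = pb + 22 for each unit, where pb is the price buyers pay.
On the curves, pb = 257/3 - (1/3)q and ps = 24.25 + 0.125q; the wedge ps − pb = 22 gives 24.25 + 0.125q − (257/3 - (1/3)q) = 22, so q' = 182.
Then pb = 257/3 − (1/3)·182 = 25 and ps = 24.25 + 0.125·182 = 47.
Buyers' price falls by p* − pb = 41 − 25 = 16; sellers' price rises by ps − p* = 47 − 41 = 6.
So consumers capture 16/22 = 8/11 of each unit of subsidy.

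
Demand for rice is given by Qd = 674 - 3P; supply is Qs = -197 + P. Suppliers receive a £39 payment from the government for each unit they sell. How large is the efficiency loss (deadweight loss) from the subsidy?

Pre-subsidy: 674 - 3P = -197 + P gives P* = 217.75, Q* = 20.75.
With the subsidy, sellers receive Ps = Pb + 39 for each unit, where Pb is the price buyers pay.
Supply in terms of Pb becomes Qs = -197 + 1(Pb + 39) = -158 + Pb. Setting this equal to demand: 674 - 3Pb = -158 + Pb, so Pb = 208.
Sellers receive Ps = 208 + 39 = 247; Q' = 674 − 3·208 = 50.
The subsidy expands output by 50 − 20.75 = 29.25 past the efficient level; on those units the gap between marginal cost and willingness to pay runs from 0 up to 39.
DWL = ½ × 39 × 29.25 = 570.375.

Deadweight loss = £570.375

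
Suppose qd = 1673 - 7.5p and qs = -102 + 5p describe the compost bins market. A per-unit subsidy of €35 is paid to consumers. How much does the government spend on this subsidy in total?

Government cost = €24955

Pre-subsidy: 1673 - 7.5p = -102 + 5p gives p* = 142, q* = 608.
With the rebate, buyers effectively pay pb = ps − 35, where ps is the price sellers receive.
Demand in terms of ps becomes qd = 1673 − 7.5(ps − 35) = 1935.5 - 7.5ps. Setting this equal to supply: 1935.5 - 7.5ps = -102 + 5ps, so ps = 163.
Buyers pay pb = 163 − 35 = 128; q' = -102 + 5·163 = 713.
Government outlay = subsidy × quantity = 35 × 713 = 24955.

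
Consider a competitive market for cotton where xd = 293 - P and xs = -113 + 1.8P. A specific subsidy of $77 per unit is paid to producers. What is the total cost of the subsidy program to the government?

Government cost = $15207.5

Pre-subsidy: 293 - P = -113 + 1.8P gives P* = 145, x* = 148.
With the subsidy, sellers receive Ps = Pb + 77 for each unit, where Pb is the price buyers pay.
Supply in terms of Pb becomes xs = -113 + 1.8(Pb + 77) = 25.6 + 1.8Pb. Setting this equal to demand: 293 - Pb = 25.6 + 1.8Pb, so Pb = 95.5.
Sellers receive Ps = 95.5 + 77 = 172.5; x' = 293 − 1·95.5 = 197.5.
Government outlay = subsidy × quantity = 77 × 197.5 = 15207.5.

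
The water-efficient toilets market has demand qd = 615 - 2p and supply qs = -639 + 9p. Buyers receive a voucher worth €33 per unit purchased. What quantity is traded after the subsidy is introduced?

Pre-subsidy: 615 - 2p = -639 + 9p gives p* = 114, q* = 387.
With the rebate, buyers effectively pay pb = ps − 33, where ps is the price sellers receive.
Demand in terms of ps becomes qd = 615 − 2(ps − 33) = 681 - 2ps. Setting this equal to supply: 681 - 2ps = -639 + 9ps, so ps = 120.
Buyers pay pb = 120 − 33 = 87; q' = -639 + 9·120 = 441.

q' = 441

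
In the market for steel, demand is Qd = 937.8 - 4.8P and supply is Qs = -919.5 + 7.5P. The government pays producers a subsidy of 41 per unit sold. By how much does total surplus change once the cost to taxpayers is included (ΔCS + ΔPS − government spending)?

Pre-subsidy: 937.8 - 4.8P = -919.5 + 7.5P gives P* = 151, Q* = 213.
With the subsidy, sellers receive Ps = Pb + 41 for each unit, where Pb is the price buyers pay.
Supply in terms of Pb becomes Qs = -919.5 + 7.5(Pb + 41) = -612 + 7.5Pb. Setting this equal to demand: 937.8 - 4.8Pb = -612 + 7.5Pb, so Pb = 126.
Sellers receive Ps = 126 + 41 = 167; Q' = 937.8 − 4.8·126 = 333.
ΔCS = ½(213 + 333)(151 − 126) = 6825; ΔPS = ½(213 + 333)(167 − 151) = 4368.
Government spending = 41 × 333 = 13653.
Net change = 6825 + 4368 − 13653 = -2460. The loss equals the DWL triangle ½·41·120.

Net change in total surplus = -2460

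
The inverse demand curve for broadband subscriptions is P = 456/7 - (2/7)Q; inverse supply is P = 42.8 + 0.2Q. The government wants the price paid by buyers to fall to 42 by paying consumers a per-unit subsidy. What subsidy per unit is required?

Required subsidy s = 17 per unit

At a buyer price of 42, quantity demanded is 228 − 3.5·42 = 81.
Sellers supply 81 only when they receive Ps = 42.8 + 0.2·81 = 59.
s = Ps − Pb = 59 − 42 = 17.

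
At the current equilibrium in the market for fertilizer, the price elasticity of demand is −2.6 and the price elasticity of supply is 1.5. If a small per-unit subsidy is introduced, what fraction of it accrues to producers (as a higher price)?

For a small subsidy around the equilibrium, the benefit split depends on the relative slopes, which at a point are proportional to the elasticities.
Buyer share = εs/(εs + |εd|) = 1.5/(1.5 + 2.6) = 15/41; seller share = |εd|/(εs + |εd|) = 26/41.
So producers capture 26/41 of the subsidy.

Producer share = 26/41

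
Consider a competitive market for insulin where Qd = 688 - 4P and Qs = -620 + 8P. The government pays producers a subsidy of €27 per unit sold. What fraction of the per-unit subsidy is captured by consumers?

Pre-subsidy: 688 - 4P = -620 + 8P gives P* = 109, Q* = 252.
With the subsidy, sellers receive Ps = Pb + 27 for each unit, where Pb is the price buyers pay.
Supply in terms of Pb becomes Qs = -620 + 8(Pb + 27) = -404 + 8Pb. Setting this equal to demand: 688 - 4Pb = -404 + 8Pb, so Pb = 91.
Sellers receive Ps = 91 + 27 = 118; Q' = 688 − 4·91 = 324.
Buyers' price falls by P* − Pb = 109 − 91 = 18; sellers' price rises by Ps − P* = 118 − 109 = 9.
So consumers capture 18/27 = 2/3 of each unit of subsidy.

Consumer share = 2/3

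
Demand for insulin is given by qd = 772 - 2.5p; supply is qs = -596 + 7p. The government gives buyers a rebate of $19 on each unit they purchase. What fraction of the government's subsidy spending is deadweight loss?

Pre-subsidy: 772 - 2.5p = -596 + 7p gives p* = 144, q* = 412.
With the rebate, buyers effectively pay pb = ps − 19, where ps is the price sellers receive.
Demand in terms of ps becomes qd = 772 − 2.5(ps − 19) = 819.5 - 2.5ps. Setting this equal to supply: 819.5 - 2.5ps = -596 + 7ps, so ps = 149.
Buyers pay pb = 149 − 19 = 130; q' = -596 + 7·149 = 447.
ΔCS = ½(412 + 447)(144 − 130) = 6013; ΔPS = ½(412 + 447)(149 − 144) = 2147.5.
Government spending = 19 × 447 = 8493.
DWL = ½ × 19 × (447 − 412) = 332.5; fraction = 332.5 / 8493 = 35/894.

DWL / government spending = 35/894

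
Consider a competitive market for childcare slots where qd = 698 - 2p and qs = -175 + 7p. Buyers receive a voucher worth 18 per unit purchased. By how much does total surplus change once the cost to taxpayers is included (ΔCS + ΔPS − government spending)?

Pre-subsidy: 698 - 2p = -175 + 7p gives p* = 97, q* = 504.
With the rebate, buyers effectively pay pb = ps − 18, where ps is the price sellers receive.
Demand in terms of ps becomes qd = 698 − 2(ps − 18) = 734 - 2ps. Setting this equal to supply: 734 - 2ps = -175 + 7ps, so ps = 101.
Buyers pay pb = 101 − 18 = 83; q' = -175 + 7·101 = 532.
ΔCS = ½(504 + 532)(97 − 83) = 7252; ΔPS = ½(504 + 532)(101 − 97) = 2072.
Government spending = 18 × 532 = 9576.
Net change = 7252 + 2072 − 9576 = -252. The loss equals the DWL triangle ½·18·28.

Net change in total surplus = -252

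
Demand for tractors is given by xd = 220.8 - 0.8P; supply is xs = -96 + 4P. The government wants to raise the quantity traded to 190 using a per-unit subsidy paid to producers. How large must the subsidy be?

Required subsidy s = 33 per unit

At x = 190, invert demand for the buyer price: Pb = (220.8 − 190)/0.8 = 38.5; invert supply for the seller price: Ps = (190 − (-96))/4 = 71.5.
The subsidy must fill the gap: s = Ps − Pb = 71.5 − 38.5 = 33.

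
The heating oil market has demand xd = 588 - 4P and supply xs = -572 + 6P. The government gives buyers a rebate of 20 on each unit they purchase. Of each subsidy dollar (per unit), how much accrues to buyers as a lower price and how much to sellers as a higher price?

Pre-subsidy: 588 - 4P = -572 + 6P gives P* = 116, x* = 124.
With the rebate, buyers effectively pay Pb = Ps − 20, where Ps is the price sellers receive.
Demand in terms of Ps becomes xd = 588 − 4(Ps − 20) = 668 - 4Ps. Setting this equal to supply: 668 - 4Ps = -572 + 6Ps, so Ps = 124.
Buyers pay Pb = 124 − 20 = 104; x' = -572 + 6·124 = 172.
Buyers' price falls by P* − Pb = 116 − 104 = 12; sellers' price rises by Ps − P* = 124 − 116 = 8.

Buyers gain 12 per unit; sellers gain 8 per unit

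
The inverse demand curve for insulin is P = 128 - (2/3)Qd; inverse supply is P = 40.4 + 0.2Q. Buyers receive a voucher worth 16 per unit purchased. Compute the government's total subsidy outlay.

Government cost = 24864/13

Pre-subsidy: 128 - (2/3)Q = 40.4 + 0.2Q gives Q* = 1314/13 and P* = 788/13.
With the rebate, buyers effectively pay Pb = Ps − 16, where Ps is the price sellers receive.
On the curves, Pb = 128 - (2/3)Q and Ps = 40.4 + 0.2Q; the wedge Ps − Pb = 16 gives 40.4 + 0.2Q − (128 - (2/3)Q) = 16, so Q' = 1554/13.
Then Pb = 128 − (2/3)·(1554/13) = 628/13 and Ps = 40.4 + 0.2·(1554/13) = 836/13.
Government outlay = subsidy × quantity = 16 × 1554/13 = 24864/13.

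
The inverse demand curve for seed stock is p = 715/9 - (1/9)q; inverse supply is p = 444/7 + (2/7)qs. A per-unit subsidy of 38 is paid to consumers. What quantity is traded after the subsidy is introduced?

Pre-subsidy: 715/9 - (1/9)q = 444/7 + (2/7)q gives q* = 40.36 and p* = 74.96.
With the rebate, buyers effectively pay pb = ps − 38, where ps is the price sellers receive.
On the curves, pb = 715/9 - (1/9)q and ps = 444/7 + (2/7)q; the wedge ps − pb = 38 gives 444/7 + (2/7)q − (715/9 - (1/9)q) = 38, so q' = 136.12.
Then pb = 715/9 − (1/9)·136.12 = 64.32 and ps = 444/7 + (2/7)·136.12 = 102.32.

q' = 136.12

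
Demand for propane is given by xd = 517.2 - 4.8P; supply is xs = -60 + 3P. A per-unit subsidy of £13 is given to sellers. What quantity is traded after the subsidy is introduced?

Pre-subsidy: 517.2 - 4.8P = -60 + 3P gives P* = 74, x* = 162.
With the subsidy, sellers receive Ps = Pb + 13 for each unit, where Pb is the price buyers pay.
Supply in terms of Pb becomes xs = -60 + 3(Pb + 13) = -21 + 3Pb. Setting this equal to demand: 517.2 - 4.8Pb = -21 + 3Pb, so Pb = 69.
Sellers receive Ps = 69 + 13 = 82; x' = 517.2 − 4.8·69 = 186.

x' = 186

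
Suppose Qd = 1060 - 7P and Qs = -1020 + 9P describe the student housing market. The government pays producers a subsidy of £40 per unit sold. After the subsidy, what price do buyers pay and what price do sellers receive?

Buyers pay £107.5; sellers receive £147.5

Pre-subsidy: 1060 - 7P = -1020 + 9P gives P* = 130, Q* = 150.
With the subsidy, sellers receive Ps = Pb + 40 for each unit, where Pb is the price buyers pay.
Supply in terms of Pb becomes Qs = -1020 + 9(Pb + 40) = -660 + 9Pb. Setting this equal to demand: 1060 - 7Pb = -660 + 9Pb, so Pb = 107.5.
Sellers receive Ps = 107.5 + 40 = 147.5; Q' = 1060 − 7·107.5 = 307.5.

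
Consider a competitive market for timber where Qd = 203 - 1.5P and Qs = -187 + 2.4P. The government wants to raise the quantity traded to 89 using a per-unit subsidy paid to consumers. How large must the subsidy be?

At Q = 89, invert demand for the buyer price: Pb = (203 − 89)/1.5 = 76; invert supply for the seller price: Ps = (89 − (-187))/2.4 = 115.
The subsidy must fill the gap: s = Ps − Pb = 115 − 76 = 39.

Required subsidy s = 39 per unit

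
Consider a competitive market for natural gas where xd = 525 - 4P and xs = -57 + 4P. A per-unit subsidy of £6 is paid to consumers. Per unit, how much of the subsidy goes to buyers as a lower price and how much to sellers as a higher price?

Buyers gain £3 per unit; sellers gain £3 per unit

Pre-subsidy: 525 - 4P = -57 + 4P gives P* = 72.75, x* = 234.
With the rebate, buyers effectively pay Pb = Ps − 6, where Ps is the price sellers receive.
Demand in terms of Ps becomes xd = 525 − 4(Ps − 6) = 549 - 4Ps. Setting this equal to supply: 549 - 4Ps = -57 + 4Ps, so Ps = 75.75.
Buyers pay Pb = 75.75 − 6 = 69.75; x' = -57 + 4·75.75 = 246.
Buyers' price falls by P* − Pb = 72.75 − 69.75 = 3; sellers' price rises by Ps − P* = 75.75 − 72.75 = 3.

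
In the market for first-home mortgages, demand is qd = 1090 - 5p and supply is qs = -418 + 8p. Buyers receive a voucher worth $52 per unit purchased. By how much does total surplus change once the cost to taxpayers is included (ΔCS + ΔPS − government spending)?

Net change in total surplus = -$4160

Pre-subsidy: 1090 - 5p = -418 + 8p gives p* = 116, q* = 510.
With the rebate, buyers effectively pay pb = ps − 52, where ps is the price sellers receive.
Demand in terms of ps becomes qd = 1090 − 5(ps − 52) = 1350 - 5ps. Setting this equal to supply: 1350 - 5ps = -418 + 8ps, so ps = 136.
Buyers pay pb = 136 − 52 = 84; q' = -418 + 8·136 = 670.
ΔCS = ½(510 + 670)(116 − 84) = 18880; ΔPS = ½(510 + 670)(136 − 116) = 11800.
Government spending = 52 × 670 = 34840.
Net change = 18880 + 11800 − 34840 = -4160. The loss equals the DWL triangle ½·52·160.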